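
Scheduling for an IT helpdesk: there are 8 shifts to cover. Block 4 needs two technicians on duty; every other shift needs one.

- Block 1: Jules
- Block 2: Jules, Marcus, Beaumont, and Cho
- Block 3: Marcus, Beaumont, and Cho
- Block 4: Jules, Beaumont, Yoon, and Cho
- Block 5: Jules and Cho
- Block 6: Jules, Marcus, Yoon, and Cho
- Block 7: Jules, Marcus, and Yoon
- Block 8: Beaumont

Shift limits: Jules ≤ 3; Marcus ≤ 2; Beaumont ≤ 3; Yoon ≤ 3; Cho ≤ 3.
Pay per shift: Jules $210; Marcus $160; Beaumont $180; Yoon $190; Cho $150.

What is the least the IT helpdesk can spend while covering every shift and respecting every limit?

Block 1 can only be covered by Jules, so that assignment is forced.
Block 8 can only be covered by Beaumont, so that assignment is forced.
Picking the cheapest available technician for each shift independently would cost $1480, but that ignores the shift limits.
An optimal schedule: Block 1→Jules, Block 2→Beaumont, Block 3→Cho, Block 4→Cho+Beaumont, Block 5→Cho, Block 6→Marcus, Block 7→Marcus, Block 8→Beaumont.
Total: 210 + 180 + 150 + 150 + 180 + 150 + 160 + 160 + 180 = $1520.

$1520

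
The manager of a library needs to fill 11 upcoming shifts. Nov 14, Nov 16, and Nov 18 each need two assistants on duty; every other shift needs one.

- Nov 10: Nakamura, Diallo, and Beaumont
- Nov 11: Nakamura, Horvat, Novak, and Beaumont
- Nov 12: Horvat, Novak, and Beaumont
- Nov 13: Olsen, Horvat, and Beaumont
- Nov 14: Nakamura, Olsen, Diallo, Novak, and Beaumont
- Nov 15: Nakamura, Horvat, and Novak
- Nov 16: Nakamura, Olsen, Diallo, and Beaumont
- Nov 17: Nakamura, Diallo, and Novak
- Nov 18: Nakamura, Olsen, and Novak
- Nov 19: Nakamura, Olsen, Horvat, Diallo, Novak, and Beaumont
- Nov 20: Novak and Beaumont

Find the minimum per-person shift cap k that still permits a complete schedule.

3

With 6 assistants and 14 worker-slots to fill, someone must work at least ⌈14/6⌉ = 3 shifts, so k ≥ 3.
k = 3 works: Nov 10→Nakamura, Nov 11→Horvat, Nov 12→Horvat, Nov 13→Olsen, Nov 14→Diallo+Novak, Nov 15→Nakamura, Nov 16→Olsen+Diallo, Nov 17→Nakamura, Nov 18→Olsen+Novak, Nov 19→Horvat, Nov 20→Novak.
Loads: Nakamura 3, Olsen 3, Horvat 3, Diallo 2, Novak 3, Beaumont 0 — all ≤ 3.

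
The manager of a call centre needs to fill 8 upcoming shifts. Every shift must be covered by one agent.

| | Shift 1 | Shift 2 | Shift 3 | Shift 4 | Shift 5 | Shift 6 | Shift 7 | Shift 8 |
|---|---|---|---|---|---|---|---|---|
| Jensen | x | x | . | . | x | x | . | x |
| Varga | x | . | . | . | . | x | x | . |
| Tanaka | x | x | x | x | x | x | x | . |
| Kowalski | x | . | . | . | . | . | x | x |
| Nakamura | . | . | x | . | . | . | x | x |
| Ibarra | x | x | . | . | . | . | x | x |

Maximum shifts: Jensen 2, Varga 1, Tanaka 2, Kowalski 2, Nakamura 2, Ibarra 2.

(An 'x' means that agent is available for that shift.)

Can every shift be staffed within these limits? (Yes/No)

Shift 4 can only be covered by Tanaka, so that assignment is forced.
One valid schedule: Shift 1→Kowalski, Shift 2→Jensen, Shift 3→Tanaka, Shift 4→Tanaka, Shift 5→Jensen, Shift 6→Varga, Shift 7→Nakamura, Shift 8→Kowalski.
Loads: Jensen 2/2, Varga 1/1, Tanaka 2/2, Kowalski 2/2, Nakamura 1/2, Ibarra 0/2 — all within limits.

Yes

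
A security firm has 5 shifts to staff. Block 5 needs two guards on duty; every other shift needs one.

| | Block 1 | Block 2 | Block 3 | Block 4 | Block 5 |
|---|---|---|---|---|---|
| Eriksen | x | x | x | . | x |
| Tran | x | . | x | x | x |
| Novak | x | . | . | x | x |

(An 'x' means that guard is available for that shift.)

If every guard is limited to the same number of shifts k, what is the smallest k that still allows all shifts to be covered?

With 3 guards and 6 worker-slots to fill, someone must work at least ⌈6/3⌉ = 2 shifts, so k ≥ 2.
k = 2 works: Block 1→Novak, Block 2→Eriksen, Block 3→Eriksen, Block 4→Tran, Block 5→Tran+Novak.
Loads: Eriksen 2, Tran 2, Novak 2 — all ≤ 2.

2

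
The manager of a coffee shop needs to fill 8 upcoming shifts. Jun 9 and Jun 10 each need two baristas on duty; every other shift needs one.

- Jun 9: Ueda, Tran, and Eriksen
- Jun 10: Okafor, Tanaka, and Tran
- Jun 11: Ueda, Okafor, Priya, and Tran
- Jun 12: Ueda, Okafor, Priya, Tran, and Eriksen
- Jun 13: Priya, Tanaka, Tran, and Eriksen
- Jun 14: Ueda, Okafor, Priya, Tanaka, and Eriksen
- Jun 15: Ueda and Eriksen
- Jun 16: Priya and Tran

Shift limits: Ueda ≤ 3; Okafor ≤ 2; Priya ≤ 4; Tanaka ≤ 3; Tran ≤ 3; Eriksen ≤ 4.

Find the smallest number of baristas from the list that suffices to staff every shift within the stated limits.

10 slots to fill and no one can take more than 4, so at least ⌈10/4⌉ = 3 baristas are needed.
No set of 3 baristas can cover every shift (each such set leaves at least one shift with no one available or exceeds a cap).
Ueda, Okafor, Priya, and Tran alone can cover everything: Jun 9→Ueda+Tran, Jun 10→Okafor+Tran, Jun 11→Okafor, Jun 12→Priya, Jun 13→Priya, Jun 14→Ueda, Jun 15→Ueda, Jun 16→Priya.

4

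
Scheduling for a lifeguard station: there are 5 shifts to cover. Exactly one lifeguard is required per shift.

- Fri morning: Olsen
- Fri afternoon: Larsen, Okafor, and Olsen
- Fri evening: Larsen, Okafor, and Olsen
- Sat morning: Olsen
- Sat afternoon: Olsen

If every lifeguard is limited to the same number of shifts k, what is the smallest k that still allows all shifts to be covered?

With 3 lifeguards and 5 worker-slots to fill, someone must work at least ⌈5/3⌉ = 2 shifts, so k ≥ 2.
k = 2 fails: Shifts {Fri morning, Sat morning, Sat afternoon} need 3 worker-slots in total, but the lifeguards available for any of those shifts (Olsen) can supply at most 2 among them. So no valid schedule exists.
k = 3 works: Fri morning→Olsen, Fri afternoon→Larsen, Fri evening→Larsen, Sat morning→Olsen, Sat afternoon→Olsen.
Loads: Larsen 2, Okafor 0, Olsen 3 — all ≤ 3.

3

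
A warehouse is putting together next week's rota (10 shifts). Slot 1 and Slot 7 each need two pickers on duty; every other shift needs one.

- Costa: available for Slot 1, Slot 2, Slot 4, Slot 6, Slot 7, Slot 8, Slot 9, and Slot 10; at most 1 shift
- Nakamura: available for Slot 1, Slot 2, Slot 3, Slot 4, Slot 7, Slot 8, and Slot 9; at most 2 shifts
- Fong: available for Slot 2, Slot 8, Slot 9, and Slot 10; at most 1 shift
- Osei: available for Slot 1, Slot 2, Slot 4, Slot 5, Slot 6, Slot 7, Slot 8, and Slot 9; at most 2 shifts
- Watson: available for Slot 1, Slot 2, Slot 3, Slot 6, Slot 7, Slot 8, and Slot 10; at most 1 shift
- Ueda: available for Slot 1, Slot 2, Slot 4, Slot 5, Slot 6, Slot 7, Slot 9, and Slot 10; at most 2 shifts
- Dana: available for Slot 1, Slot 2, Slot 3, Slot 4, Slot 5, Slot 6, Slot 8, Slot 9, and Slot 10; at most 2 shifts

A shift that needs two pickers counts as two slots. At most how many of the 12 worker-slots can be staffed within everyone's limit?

11

Total capacity across all pickers is 1+2+1+2+1+2+2 = 11, and 12 slots are needed, so at most 11 can be filled.
An assignment achieving 11: Slot 1→Ueda+Dana, Slot 3→Nakamura, Slot 4→Costa, Slot 5→Osei, Slot 6→Osei, Slot 7→Nakamura+Watson, Slot 8→Dana, Slot 9→Ueda, Slot 10→Fong.
Loads: Costa 1/1, Nakamura 2/2, Fong 1/1, Osei 2/2, Watson 1/1, Ueda 2/2, Dana 2/2.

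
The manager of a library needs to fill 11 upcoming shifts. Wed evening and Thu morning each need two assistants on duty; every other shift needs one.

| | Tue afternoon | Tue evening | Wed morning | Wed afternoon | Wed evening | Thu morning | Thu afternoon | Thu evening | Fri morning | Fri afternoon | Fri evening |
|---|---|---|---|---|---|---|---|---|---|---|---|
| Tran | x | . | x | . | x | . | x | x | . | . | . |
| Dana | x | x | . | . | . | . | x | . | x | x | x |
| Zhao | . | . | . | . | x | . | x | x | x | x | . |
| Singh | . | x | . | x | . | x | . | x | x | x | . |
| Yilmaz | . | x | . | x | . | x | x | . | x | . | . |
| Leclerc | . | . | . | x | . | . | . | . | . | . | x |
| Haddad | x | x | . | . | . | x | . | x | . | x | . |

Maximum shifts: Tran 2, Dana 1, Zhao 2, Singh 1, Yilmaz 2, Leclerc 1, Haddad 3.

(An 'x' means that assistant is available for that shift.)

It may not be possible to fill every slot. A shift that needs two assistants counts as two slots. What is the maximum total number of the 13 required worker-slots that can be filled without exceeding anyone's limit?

12

Total capacity across all assistants is 2+1+2+1+2+1+3 = 12, and 13 slots are needed, so at most 12 can be filled.
An assignment achieving 12: Tue afternoon→Haddad, Tue evening→Yilmaz, Wed morning→Tran, Wed afternoon→Leclerc, Wed evening→Tran+Zhao, Thu morning→Singh+Yilmaz, Thu afternoon→Zhao, Thu evening→Haddad, Fri afternoon→Haddad, Fri evening→Dana.
Loads: Tran 2/2, Dana 1/1, Zhao 2/2, Singh 1/1, Yilmaz 2/2, Leclerc 1/1, Haddad 3/3.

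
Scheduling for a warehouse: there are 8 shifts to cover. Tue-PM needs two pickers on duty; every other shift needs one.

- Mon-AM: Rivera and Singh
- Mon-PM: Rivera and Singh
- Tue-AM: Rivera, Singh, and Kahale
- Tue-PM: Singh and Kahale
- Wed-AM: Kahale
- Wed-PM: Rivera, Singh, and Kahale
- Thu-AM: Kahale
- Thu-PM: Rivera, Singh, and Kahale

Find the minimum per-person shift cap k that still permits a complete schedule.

With 3 pickers and 9 worker-slots to fill, someone must work at least ⌈9/3⌉ = 3 shifts, so k ≥ 3.
k = 3 works: Mon-AM→Rivera, Mon-PM→Rivera, Tue-AM→Rivera, Tue-PM→Singh+Kahale, Wed-AM→Kahale, Wed-PM→Singh, Thu-AM→Kahale, Thu-PM→Singh.
Loads: Rivera 3, Singh 3, Kahale 3 — all ≤ 3.

3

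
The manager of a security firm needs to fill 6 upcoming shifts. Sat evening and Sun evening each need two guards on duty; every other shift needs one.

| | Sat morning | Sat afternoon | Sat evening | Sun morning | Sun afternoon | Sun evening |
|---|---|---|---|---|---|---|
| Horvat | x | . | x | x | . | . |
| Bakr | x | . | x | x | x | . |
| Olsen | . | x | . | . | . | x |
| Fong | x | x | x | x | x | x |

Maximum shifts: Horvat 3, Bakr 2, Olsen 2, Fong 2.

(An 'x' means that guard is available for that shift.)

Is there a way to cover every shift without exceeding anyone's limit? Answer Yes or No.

Sun evening can only be covered by Olsen and Fong, so that assignment is forced.
One valid schedule: Sat morning→Horvat, Sat afternoon→Olsen, Sat evening→Horvat+Bakr, Sun morning→Horvat, Sun afternoon→Bakr, Sun evening→Olsen+Fong.
Loads: Horvat 3/3, Bakr 2/2, Olsen 2/2, Fong 1/2 — all within limits.

Yes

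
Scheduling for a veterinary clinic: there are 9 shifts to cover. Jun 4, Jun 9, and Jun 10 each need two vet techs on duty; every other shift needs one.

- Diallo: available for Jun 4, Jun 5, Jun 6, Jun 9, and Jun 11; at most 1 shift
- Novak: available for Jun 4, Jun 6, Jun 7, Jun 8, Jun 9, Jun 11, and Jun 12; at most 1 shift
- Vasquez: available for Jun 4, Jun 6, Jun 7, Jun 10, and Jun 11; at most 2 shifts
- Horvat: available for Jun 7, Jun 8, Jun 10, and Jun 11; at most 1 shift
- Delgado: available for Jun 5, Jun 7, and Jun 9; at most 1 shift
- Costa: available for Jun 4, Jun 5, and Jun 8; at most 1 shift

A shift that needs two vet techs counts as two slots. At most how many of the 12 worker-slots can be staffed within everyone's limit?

7

Total capacity across all vet techs is 1+1+2+1+1+1 = 7, and 12 slots are needed, so at most 7 can be filled.
An assignment achieving 7: Jun 5→Diallo, Jun 6→Vasquez, Jun 8→Costa, Jun 9→Delgado, Jun 10→Vasquez+Horvat, Jun 12→Novak.
Loads: Diallo 1/1, Novak 1/1, Vasquez 2/2, Horvat 1/1, Delgado 1/1, Costa 1/1.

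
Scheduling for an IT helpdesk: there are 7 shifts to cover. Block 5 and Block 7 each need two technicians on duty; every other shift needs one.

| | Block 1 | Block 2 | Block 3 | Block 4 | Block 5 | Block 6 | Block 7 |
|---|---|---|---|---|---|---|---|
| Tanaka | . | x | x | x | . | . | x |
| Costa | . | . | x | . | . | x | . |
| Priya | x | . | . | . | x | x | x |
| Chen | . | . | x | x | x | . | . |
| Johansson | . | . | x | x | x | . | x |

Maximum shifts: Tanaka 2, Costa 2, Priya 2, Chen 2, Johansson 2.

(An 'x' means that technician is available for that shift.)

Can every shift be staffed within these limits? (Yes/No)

Yes

Block 1 can only be covered by Priya, so that assignment is forced.
Block 2 can only be covered by Tanaka, so that assignment is forced.
One valid schedule: Block 1→Priya, Block 2→Tanaka, Block 3→Costa, Block 4→Tanaka, Block 5→Chen+Johansson, Block 6→Costa, Block 7→Priya+Johansson.
Loads: Tanaka 2/2, Costa 2/2, Priya 2/2, Chen 1/2, Johansson 2/2 — all within limits.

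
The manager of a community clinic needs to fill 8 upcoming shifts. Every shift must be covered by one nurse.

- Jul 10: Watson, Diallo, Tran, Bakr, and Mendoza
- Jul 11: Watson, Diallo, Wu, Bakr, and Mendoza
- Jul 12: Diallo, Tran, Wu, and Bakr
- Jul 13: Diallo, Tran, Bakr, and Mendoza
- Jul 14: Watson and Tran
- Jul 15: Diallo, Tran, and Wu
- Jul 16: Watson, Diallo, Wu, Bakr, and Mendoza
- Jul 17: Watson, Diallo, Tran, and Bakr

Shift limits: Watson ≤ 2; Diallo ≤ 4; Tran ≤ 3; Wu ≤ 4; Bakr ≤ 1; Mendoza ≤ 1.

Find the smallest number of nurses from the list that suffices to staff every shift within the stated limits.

3

8 slots to fill and no one can take more than 4, so at least ⌈8/4⌉ = 2 nurses are needed.
No set of 2 nurses can cover every shift (each such set leaves at least one shift with no one available or exceeds a cap).
Watson, Diallo, and Tran alone can cover everything: Jul 10→Tran, Jul 11→Watson, Jul 12→Diallo, Jul 13→Diallo, Jul 14→Watson, Jul 15→Diallo, Jul 16→Diallo, Jul 17→Tran.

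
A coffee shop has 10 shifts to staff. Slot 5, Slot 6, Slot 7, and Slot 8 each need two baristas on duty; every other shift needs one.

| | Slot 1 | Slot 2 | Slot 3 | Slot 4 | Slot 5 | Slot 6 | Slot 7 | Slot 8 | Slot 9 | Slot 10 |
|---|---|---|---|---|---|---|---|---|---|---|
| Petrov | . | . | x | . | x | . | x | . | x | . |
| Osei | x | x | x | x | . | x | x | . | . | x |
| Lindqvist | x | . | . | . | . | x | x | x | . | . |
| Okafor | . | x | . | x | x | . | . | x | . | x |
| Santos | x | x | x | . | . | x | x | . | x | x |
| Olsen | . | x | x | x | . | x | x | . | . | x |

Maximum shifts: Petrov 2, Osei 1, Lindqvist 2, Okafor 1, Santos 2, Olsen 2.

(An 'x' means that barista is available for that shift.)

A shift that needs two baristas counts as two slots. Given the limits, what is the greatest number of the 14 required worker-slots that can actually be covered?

10

Total capacity across all baristas is 2+1+2+1+2+2 = 10, and 14 slots are needed, so at most 10 can be filled.
An assignment achieving 10: Slot 1→Osei, Slot 2→Santos, Slot 3→Santos, Slot 4→Olsen, Slot 5→Petrov+Okafor, Slot 6→Lindqvist+Olsen, Slot 8→Lindqvist, Slot 9→Petrov.
Loads: Petrov 2/2, Osei 1/1, Lindqvist 2/2, Okafor 1/1, Santos 2/2, Olsen 2/2.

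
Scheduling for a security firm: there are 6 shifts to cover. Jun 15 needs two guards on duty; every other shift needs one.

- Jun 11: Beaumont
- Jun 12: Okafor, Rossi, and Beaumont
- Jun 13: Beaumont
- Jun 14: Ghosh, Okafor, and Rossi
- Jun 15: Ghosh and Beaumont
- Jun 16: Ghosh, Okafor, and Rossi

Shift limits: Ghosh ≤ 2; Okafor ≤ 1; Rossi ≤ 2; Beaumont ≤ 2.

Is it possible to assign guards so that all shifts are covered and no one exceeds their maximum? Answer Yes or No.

Total capacity is 7 and 7 slots are needed, so capacity alone doesn't rule it out.
Shifts {Jun 11, Jun 13, Jun 15} need 4 worker-slots in total, but the guards available for any of those shifts (Ghosh and Beaumont) can supply at most 3 among them. So no valid schedule exists.

No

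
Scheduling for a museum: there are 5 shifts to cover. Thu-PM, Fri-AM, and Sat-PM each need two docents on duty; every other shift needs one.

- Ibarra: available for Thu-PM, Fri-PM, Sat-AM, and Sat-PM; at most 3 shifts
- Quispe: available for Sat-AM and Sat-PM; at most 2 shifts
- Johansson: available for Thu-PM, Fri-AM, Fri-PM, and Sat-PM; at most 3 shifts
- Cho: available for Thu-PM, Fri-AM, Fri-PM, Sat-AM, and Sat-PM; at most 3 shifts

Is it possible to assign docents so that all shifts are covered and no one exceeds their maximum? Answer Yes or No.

Fri-AM can only be covered by Johansson and Cho, so that assignment is forced.
One valid schedule: Thu-PM→Ibarra+Johansson, Fri-AM→Johansson+Cho, Fri-PM→Ibarra, Sat-AM→Ibarra, Sat-PM→Quispe+Johansson.
Loads: Ibarra 3/3, Quispe 1/2, Johansson 3/3, Cho 1/3 — all within limits.

Yes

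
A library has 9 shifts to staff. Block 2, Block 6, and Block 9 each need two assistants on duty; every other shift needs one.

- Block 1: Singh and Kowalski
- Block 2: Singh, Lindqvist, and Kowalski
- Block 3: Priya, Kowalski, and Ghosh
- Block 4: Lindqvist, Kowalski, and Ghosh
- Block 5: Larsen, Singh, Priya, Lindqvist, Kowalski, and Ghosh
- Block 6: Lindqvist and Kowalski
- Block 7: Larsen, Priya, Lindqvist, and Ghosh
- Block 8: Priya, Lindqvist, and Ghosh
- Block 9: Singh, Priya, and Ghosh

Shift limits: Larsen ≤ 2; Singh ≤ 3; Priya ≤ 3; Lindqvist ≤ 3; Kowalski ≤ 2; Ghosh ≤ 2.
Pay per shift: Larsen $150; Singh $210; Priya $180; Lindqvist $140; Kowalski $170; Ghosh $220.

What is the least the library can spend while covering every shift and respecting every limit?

Block 6 can only be covered by Lindqvist and Kowalski, so that assignment is forced.
Picking the cheapest available assistant for each shift independently would cost $1910, but that ignores the shift limits.
An optimal schedule: Block 1→Kowalski, Block 2→Lindqvist+Singh, Block 3→Priya, Block 4→Lindqvist, Block 5→Larsen, Block 6→Lindqvist+Kowalski, Block 7→Larsen, Block 8→Priya, Block 9→Priya+Singh.
Total: 170 + 140 + 210 + 180 + 140 + 150 + 140 + 170 + 150 + 180 + 180 + 210 = $2020.

$2020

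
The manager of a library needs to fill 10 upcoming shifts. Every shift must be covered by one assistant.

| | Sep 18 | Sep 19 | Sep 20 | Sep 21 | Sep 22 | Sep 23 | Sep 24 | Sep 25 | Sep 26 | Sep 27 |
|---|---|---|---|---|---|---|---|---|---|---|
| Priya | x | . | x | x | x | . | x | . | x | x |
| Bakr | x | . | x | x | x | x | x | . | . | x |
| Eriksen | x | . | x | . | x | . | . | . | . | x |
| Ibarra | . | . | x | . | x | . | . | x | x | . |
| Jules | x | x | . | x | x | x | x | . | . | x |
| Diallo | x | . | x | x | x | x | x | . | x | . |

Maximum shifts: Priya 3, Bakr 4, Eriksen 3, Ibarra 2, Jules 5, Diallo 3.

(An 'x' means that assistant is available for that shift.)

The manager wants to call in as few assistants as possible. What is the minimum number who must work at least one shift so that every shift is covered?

10 slots to fill and no one can take more than 5, so at least ⌈10/5⌉ = 2 assistants are needed.
Any 2 assistants together have capacity at most 5+4 = 9 < 10 slots, so 2 can never suffice.
Priya, Ibarra, and Jules alone can cover everything: Sep 18→Priya, Sep 19→Jules, Sep 20→Priya, Sep 21→Priya, Sep 22→Jules, Sep 23→Jules, Sep 24→Jules, Sep 25→Ibarra, Sep 26→Ibarra, Sep 27→Jules.

3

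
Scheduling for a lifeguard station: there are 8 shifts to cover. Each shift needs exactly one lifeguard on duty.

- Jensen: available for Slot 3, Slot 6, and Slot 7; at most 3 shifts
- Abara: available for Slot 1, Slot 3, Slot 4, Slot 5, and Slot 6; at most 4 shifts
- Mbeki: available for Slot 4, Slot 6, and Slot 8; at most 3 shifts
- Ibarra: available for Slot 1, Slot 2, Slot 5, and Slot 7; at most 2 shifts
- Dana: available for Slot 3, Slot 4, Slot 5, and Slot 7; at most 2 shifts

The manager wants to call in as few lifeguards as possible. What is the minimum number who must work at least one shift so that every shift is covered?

8 slots to fill and no one can take more than 4, so at least ⌈8/4⌉ = 2 lifeguards are needed.
Any 2 lifeguards together have capacity at most 4+3 = 7 < 8 slots, so 2 can never suffice.
Abara, Mbeki, and Ibarra alone can cover everything: Slot 1→Abara, Slot 2→Ibarra, Slot 3→Abara, Slot 4→Abara, Slot 5→Abara, Slot 6→Mbeki, Slot 7→Ibarra, Slot 8→Mbeki.

3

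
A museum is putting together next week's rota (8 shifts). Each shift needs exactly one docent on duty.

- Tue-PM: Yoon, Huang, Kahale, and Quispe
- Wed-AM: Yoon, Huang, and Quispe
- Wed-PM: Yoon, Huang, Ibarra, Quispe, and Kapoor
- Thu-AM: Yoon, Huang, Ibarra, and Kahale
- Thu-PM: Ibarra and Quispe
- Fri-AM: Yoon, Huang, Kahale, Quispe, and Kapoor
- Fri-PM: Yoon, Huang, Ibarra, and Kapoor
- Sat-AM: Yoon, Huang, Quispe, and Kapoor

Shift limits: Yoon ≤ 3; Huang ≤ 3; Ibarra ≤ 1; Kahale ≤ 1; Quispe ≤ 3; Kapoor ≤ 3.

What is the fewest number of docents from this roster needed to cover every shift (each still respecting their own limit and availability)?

8 slots to fill and no one can take more than 3, so at least ⌈8/3⌉ = 3 docents are needed.
Yoon, Huang, and Quispe alone can cover everything: Tue-PM→Yoon, Wed-AM→Huang, Wed-PM→Huang, Thu-AM→Yoon, Thu-PM→Quispe, Fri-AM→Huang, Fri-PM→Yoon, Sat-AM→Quispe.

3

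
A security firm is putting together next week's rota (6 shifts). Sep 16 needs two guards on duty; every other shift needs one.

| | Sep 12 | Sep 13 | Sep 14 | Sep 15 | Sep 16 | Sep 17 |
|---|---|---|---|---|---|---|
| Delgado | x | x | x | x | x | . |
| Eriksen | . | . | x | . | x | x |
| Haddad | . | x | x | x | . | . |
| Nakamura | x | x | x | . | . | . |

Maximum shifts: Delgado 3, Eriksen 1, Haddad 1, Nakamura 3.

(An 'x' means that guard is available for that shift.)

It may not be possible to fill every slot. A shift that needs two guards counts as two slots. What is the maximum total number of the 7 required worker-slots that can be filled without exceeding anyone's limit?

6

Total capacity across all guards is 3+1+1+3 = 8, and 7 slots are needed, so at most 7 can be filled.
Shifts {Sep 16, Sep 17} need 3 slots but only Delgado and Eriksen are available for them, supplying at most 2 — so at least 1 slot must go unfilled.
An assignment achieving 6: Sep 12→Delgado, Sep 13→Haddad, Sep 14→Nakamura, Sep 15→Delgado, Sep 16→Delgado, Sep 17→Eriksen.
Loads: Delgado 3/3, Eriksen 1/1, Haddad 1/1, Nakamura 1/3.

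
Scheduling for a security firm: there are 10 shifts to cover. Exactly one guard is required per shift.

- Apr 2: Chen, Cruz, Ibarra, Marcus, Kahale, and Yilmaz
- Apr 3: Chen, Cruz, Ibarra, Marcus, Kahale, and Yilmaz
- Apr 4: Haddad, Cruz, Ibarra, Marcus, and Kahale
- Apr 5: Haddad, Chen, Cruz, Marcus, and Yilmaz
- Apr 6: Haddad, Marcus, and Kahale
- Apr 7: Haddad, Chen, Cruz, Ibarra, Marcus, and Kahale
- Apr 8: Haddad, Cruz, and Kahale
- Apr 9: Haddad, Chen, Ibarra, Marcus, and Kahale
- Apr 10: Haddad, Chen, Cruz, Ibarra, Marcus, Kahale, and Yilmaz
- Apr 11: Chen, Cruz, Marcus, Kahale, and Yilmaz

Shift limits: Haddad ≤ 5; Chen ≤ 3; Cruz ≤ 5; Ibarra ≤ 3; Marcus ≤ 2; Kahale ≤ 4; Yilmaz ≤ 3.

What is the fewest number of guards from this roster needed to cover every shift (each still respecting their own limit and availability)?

2

10 slots to fill and no one can take more than 5, so at least ⌈10/5⌉ = 2 guards are needed.
Haddad and Cruz alone can cover everything: Apr 2→Cruz, Apr 3→Cruz, Apr 4→Haddad, Apr 5→Haddad, Apr 6→Haddad, Apr 7→Haddad, Apr 8→Cruz, Apr 9→Haddad, Apr 10→Cruz, Apr 11→Cruz.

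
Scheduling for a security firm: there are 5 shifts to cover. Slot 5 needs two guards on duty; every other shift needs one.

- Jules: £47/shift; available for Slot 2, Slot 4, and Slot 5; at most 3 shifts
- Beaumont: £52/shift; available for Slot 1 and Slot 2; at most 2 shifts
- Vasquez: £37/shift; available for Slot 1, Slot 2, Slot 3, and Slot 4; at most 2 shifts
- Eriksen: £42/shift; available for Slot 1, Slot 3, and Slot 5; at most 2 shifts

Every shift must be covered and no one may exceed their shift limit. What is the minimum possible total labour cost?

£252

Slot 5 can only be covered by Jules and Eriksen, so that assignment is forced.
Picking the cheapest available guard for each shift independently would cost £237, but that ignores the shift limits.
An optimal schedule: Slot 1→Eriksen, Slot 2→Jules, Slot 3→Vasquez, Slot 4→Vasquez, Slot 5→Eriksen+Jules.
Total: 42 + 47 + 37 + 37 + 42 + 47 = £252.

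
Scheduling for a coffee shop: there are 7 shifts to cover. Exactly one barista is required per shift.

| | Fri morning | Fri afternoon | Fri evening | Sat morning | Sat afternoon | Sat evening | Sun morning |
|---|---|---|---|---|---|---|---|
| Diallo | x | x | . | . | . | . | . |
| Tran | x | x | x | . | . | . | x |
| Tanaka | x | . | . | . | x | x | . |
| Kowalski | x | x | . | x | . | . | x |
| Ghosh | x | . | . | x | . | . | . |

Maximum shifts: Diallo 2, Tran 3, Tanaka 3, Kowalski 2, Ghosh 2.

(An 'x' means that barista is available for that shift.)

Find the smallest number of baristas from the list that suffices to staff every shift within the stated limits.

3

7 slots to fill and no one can take more than 3, so at least ⌈7/3⌉ = 3 baristas are needed.
Tran, Tanaka, and Kowalski alone can cover everything: Fri morning→Tanaka, Fri afternoon→Tran, Fri evening→Tran, Sat morning→Kowalski, Sat afternoon→Tanaka, Sat evening→Tanaka, Sun morning→Tran.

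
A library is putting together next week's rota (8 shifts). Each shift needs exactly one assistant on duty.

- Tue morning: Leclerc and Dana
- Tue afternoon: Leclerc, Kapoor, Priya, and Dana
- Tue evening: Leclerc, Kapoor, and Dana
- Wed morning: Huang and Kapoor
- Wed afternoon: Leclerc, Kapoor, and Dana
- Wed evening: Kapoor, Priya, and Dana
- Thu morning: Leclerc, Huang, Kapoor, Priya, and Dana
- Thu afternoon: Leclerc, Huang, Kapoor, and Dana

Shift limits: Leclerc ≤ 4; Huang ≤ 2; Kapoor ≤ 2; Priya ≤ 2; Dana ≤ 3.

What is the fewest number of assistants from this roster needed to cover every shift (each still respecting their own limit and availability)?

8 slots to fill and no one can take more than 4, so at least ⌈8/4⌉ = 2 assistants are needed.
Any 2 assistants together have capacity at most 4+3 = 7 < 8 slots, so 2 can never suffice.
Leclerc, Huang, and Kapoor alone can cover everything: Tue morning→Leclerc, Tue afternoon→Leclerc, Tue evening→Leclerc, Wed morning→Huang, Wed afternoon→Leclerc, Wed evening→Kapoor, Thu morning→Huang, Thu afternoon→Kapoor.

3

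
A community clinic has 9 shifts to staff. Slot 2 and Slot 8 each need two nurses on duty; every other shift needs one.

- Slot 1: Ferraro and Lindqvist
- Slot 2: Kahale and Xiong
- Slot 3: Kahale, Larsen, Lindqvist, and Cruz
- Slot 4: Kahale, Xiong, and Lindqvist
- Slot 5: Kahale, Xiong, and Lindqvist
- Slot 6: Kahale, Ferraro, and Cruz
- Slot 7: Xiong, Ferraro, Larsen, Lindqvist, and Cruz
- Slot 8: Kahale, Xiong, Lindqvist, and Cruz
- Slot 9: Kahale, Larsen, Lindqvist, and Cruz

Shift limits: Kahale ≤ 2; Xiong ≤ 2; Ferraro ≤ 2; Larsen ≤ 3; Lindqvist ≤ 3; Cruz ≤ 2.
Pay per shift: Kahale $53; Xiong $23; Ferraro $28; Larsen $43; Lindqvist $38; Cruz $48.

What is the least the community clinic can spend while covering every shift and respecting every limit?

$398

Slot 2 can only be covered by Kahale and Xiong, so that assignment is forced.
Picking the cheapest available nurse for each shift independently would cost $338, but that ignores the shift limits.
An optimal schedule: Slot 1→Ferraro, Slot 2→Xiong+Kahale, Slot 3→Larsen, Slot 4→Lindqvist, Slot 5→Lindqvist, Slot 6→Ferraro, Slot 7→Larsen, Slot 8→Xiong+Lindqvist, Slot 9→Larsen.
Total: 28 + 23 + 53 + 43 + 38 + 38 + 28 + 43 + 23 + 38 + 43 = $398.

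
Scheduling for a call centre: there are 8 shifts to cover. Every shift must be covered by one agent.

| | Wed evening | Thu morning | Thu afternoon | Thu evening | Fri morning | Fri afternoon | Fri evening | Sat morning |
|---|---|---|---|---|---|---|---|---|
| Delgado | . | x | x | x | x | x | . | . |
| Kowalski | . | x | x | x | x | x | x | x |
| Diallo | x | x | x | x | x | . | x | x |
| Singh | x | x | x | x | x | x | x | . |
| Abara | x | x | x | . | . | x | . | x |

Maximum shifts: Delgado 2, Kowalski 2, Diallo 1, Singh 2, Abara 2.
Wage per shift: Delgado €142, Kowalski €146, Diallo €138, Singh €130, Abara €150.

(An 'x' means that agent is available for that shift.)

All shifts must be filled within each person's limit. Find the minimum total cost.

€1124

Picking the cheapest available agent for each shift independently would cost €1048, but that ignores the shift limits.
An optimal schedule: Wed evening→Diallo, Thu morning→Singh, Thu afternoon→Abara, Thu evening→Delgado, Fri morning→Delgado, Fri afternoon→Singh, Fri evening→Kowalski, Sat morning→Kowalski.
Total: 138 + 130 + 150 + 142 + 142 + 130 + 146 + 146 = €1124.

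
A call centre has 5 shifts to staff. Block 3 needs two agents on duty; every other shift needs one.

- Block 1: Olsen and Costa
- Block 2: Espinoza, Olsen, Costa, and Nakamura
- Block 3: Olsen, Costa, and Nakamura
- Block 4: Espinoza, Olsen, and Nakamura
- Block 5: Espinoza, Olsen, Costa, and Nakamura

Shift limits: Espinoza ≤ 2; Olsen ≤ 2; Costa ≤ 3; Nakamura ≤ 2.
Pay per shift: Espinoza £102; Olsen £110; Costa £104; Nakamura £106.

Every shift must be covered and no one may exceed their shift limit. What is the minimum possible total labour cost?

Picking the cheapest available agent for each shift independently would cost £620, but that ignores the shift limits.
An optimal schedule: Block 1→Costa, Block 2→Espinoza, Block 3→Costa+Nakamura, Block 4→Espinoza, Block 5→Costa.
Total: 104 + 102 + 104 + 106 + 102 + 104 = £622.

£622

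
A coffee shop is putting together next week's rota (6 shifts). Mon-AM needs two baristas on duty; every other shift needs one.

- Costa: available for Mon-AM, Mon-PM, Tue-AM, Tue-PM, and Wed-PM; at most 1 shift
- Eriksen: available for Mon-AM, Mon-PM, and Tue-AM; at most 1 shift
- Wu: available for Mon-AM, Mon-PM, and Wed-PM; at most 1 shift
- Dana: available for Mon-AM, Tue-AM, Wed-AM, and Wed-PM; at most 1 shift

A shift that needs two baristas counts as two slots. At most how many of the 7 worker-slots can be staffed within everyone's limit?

4

Total capacity across all baristas is 1+1+1+1 = 4, and 7 slots are needed, so at most 4 can be filled.
An assignment achieving 4: Mon-PM→Eriksen, Tue-PM→Costa, Wed-AM→Dana, Wed-PM→Wu.
Loads: Costa 1/1, Eriksen 1/1, Wu 1/1, Dana 1/1.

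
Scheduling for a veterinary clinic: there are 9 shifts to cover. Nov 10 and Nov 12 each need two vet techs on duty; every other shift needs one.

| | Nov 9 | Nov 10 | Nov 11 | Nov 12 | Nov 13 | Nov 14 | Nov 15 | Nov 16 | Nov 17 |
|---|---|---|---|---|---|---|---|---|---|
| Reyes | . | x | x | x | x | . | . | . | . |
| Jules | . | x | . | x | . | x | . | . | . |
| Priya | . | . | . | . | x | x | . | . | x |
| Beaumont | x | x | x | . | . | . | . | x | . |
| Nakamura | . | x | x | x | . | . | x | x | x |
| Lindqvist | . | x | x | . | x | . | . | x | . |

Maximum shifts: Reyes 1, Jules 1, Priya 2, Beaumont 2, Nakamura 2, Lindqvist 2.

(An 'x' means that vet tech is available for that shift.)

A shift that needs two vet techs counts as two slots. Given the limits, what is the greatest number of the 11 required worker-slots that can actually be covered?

Total capacity across all vet techs is 1+1+2+2+2+2 = 10, and 11 slots are needed, so at most 10 can be filled.
An assignment achieving 10: Nov 9→Beaumont, Nov 10→Lindqvist, Nov 11→Lindqvist, Nov 12→Reyes+Nakamura, Nov 13→Priya, Nov 14→Jules, Nov 15→Nakamura, Nov 16→Beaumont, Nov 17→Priya.
Loads: Reyes 1/1, Jules 1/1, Priya 2/2, Beaumont 2/2, Nakamura 2/2, Lindqvist 2/2.

10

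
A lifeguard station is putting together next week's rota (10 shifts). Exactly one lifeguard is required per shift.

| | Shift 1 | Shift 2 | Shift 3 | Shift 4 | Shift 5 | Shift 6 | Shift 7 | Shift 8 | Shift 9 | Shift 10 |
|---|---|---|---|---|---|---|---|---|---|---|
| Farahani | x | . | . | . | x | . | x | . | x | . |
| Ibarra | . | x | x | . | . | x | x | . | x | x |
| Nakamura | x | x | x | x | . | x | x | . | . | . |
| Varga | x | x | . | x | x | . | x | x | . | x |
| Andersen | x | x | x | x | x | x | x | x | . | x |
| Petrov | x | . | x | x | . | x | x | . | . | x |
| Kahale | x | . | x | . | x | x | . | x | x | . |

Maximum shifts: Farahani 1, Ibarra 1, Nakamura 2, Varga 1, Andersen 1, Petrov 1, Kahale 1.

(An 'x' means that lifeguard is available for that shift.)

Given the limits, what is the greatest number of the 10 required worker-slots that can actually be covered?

Total capacity across all lifeguards is 1+1+2+1+1+1+1 = 8, and 10 slots are needed, so at most 8 can be filled.
An assignment achieving 8: Shift 2→Ibarra, Shift 3→Nakamura, Shift 4→Nakamura, Shift 5→Andersen, Shift 6→Kahale, Shift 8→Varga, Shift 9→Farahani, Shift 10→Petrov.
Loads: Farahani 1/1, Ibarra 1/1, Nakamura 2/2, Varga 1/1, Andersen 1/1, Petrov 1/1, Kahale 1/1.

8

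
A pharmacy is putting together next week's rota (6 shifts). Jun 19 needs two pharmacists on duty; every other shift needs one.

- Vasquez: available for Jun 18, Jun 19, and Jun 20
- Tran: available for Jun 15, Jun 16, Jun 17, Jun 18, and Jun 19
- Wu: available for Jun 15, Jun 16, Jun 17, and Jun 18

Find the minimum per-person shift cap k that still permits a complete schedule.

3

With 3 pharmacists and 7 worker-slots to fill, someone must work at least ⌈7/3⌉ = 3 shifts, so k ≥ 3.
k = 3 works: Jun 15→Tran, Jun 16→Tran, Jun 17→Wu, Jun 18→Vasquez, Jun 19→Vasquez+Tran, Jun 20→Vasquez.
Loads: Vasquez 3, Tran 3, Wu 1 — all ≤ 3.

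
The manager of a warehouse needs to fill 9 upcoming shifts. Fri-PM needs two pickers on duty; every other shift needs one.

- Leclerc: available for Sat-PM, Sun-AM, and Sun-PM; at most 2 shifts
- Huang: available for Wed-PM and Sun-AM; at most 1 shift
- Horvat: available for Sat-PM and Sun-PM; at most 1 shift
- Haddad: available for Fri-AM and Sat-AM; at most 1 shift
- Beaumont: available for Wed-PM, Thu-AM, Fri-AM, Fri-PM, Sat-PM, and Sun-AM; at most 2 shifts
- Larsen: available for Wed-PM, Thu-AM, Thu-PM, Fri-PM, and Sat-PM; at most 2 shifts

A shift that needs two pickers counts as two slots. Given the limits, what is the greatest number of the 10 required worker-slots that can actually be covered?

9

Total capacity across all pickers is 2+1+1+1+2+2 = 9, and 10 slots are needed, so at most 9 can be filled.
An assignment achieving 9: Wed-PM→Huang, Thu-AM→Beaumont, Thu-PM→Larsen, Fri-AM→Beaumont, Fri-PM→Larsen, Sat-AM→Haddad, Sat-PM→Horvat, Sun-AM→Leclerc, Sun-PM→Leclerc.
Loads: Leclerc 2/2, Huang 1/1, Horvat 1/1, Haddad 1/1, Beaumont 2/2, Larsen 2/2.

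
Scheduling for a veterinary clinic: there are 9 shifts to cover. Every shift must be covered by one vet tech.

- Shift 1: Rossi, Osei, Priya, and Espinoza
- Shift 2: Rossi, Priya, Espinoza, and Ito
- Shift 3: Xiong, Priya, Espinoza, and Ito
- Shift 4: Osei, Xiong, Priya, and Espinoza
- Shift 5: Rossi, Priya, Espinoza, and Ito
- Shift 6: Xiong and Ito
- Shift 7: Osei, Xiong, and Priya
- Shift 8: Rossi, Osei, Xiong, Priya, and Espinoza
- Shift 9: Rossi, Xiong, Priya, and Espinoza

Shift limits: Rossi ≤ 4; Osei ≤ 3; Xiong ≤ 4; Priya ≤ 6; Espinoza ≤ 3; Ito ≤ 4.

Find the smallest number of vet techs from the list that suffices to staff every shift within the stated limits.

9 slots to fill and no one can take more than 6, so at least ⌈9/6⌉ = 2 vet techs are needed.
Xiong and Priya alone can cover everything: Shift 1→Priya, Shift 2→Priya, Shift 3→Xiong, Shift 4→Xiong, Shift 5→Priya, Shift 6→Xiong, Shift 7→Xiong, Shift 8→Priya, Shift 9→Priya.

2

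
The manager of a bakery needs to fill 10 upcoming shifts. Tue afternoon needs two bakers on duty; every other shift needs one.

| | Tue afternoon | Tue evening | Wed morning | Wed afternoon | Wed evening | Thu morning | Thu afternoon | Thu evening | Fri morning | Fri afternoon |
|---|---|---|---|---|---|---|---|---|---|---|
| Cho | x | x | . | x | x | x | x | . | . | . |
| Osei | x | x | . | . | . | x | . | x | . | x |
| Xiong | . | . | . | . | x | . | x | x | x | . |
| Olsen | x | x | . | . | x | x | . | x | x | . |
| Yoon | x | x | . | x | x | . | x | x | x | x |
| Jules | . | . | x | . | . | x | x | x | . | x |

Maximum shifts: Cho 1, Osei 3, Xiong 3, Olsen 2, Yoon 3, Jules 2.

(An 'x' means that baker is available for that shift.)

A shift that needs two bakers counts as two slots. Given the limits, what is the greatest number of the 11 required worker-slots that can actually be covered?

Total capacity across all bakers is 1+3+3+2+3+2 = 14, and 11 slots are needed, so at most 11 can be filled.
An assignment achieving 11: Tue afternoon→Osei+Olsen, Tue evening→Osei, Wed morning→Jules, Wed afternoon→Cho, Wed evening→Xiong, Thu morning→Olsen, Thu afternoon→Xiong, Thu evening→Yoon, Fri morning→Xiong, Fri afternoon→Osei.
Loads: Cho 1/1, Osei 3/3, Xiong 3/3, Olsen 2/2, Yoon 1/3, Jules 1/2.

11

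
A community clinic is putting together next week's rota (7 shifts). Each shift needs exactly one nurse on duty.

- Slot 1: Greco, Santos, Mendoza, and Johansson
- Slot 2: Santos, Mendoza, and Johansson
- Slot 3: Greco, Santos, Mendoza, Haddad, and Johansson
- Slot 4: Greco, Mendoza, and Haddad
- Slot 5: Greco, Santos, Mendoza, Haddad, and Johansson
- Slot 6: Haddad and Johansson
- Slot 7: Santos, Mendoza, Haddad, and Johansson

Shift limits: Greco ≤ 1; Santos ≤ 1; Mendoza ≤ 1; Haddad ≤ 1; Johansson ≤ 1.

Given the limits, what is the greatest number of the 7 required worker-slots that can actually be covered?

5

Total capacity across all nurses is 1+1+1+1+1 = 5, and 7 slots are needed, so at most 5 can be filled.
An assignment achieving 5: Slot 1→Mendoza, Slot 2→Santos, Slot 4→Greco, Slot 6→Haddad, Slot 7→Johansson.
Loads: Greco 1/1, Santos 1/1, Mendoza 1/1, Haddad 1/1, Johansson 1/1.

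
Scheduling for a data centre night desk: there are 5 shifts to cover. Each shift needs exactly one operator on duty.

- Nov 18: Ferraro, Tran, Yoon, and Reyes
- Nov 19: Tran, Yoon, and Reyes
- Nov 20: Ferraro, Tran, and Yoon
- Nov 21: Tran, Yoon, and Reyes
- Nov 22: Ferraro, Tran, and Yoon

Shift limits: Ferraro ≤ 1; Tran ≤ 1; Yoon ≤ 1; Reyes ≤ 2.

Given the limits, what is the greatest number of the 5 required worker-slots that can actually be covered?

Total capacity across all operators is 1+1+1+2 = 5, and 5 slots are needed, so at most 5 can be filled.
An assignment achieving 5: Nov 18→Reyes, Nov 19→Tran, Nov 20→Ferraro, Nov 21→Reyes, Nov 22→Yoon.
Loads: Ferraro 1/1, Tran 1/1, Yoon 1/1, Reyes 2/2.

5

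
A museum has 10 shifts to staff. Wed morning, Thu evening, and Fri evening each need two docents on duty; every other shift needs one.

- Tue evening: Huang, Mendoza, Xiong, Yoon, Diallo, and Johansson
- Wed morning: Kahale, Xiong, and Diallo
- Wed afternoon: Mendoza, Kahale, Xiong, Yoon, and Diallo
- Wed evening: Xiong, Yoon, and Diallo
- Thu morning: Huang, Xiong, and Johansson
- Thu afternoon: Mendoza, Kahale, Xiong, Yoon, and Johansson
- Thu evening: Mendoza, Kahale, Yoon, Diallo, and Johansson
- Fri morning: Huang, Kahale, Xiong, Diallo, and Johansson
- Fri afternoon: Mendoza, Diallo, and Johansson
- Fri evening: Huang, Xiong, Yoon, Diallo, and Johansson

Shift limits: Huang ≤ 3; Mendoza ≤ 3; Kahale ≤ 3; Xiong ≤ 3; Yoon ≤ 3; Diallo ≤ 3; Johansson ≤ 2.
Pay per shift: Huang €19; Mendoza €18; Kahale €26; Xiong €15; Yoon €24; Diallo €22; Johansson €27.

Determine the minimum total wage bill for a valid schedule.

€246

Picking the cheapest available docent for each shift independently would cost €219, but that ignores the shift limits.
An optimal schedule: Tue evening→Huang, Wed morning→Xiong+Diallo, Wed afternoon→Mendoza, Wed evening→Xiong, Thu morning→Xiong, Thu afternoon→Mendoza, Thu evening→Diallo+Yoon, Fri morning→Huang, Fri afternoon→Mendoza, Fri evening→Huang+Diallo.
Total: 19 + 15 + 22 + 18 + 15 + 15 + 18 + 22 + 24 + 19 + 18 + 19 + 22 = €246.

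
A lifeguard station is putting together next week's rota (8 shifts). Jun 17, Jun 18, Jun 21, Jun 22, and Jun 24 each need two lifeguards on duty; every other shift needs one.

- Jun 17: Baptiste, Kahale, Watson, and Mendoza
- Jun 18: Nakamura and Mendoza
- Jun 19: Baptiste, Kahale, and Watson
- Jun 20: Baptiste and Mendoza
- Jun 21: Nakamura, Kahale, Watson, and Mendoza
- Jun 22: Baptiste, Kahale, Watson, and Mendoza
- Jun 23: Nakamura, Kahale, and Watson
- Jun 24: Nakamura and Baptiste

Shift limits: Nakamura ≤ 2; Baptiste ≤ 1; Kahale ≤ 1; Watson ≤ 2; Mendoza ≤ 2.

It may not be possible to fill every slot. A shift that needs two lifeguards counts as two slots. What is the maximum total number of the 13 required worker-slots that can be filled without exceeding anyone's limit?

Total capacity across all lifeguards is 2+1+1+2+2 = 8, and 13 slots are needed, so at most 8 can be filled.
An assignment achieving 8: Jun 17→Watson+Mendoza, Jun 18→Nakamura+Mendoza, Jun 19→Kahale, Jun 20→Baptiste, Jun 23→Watson, Jun 24→Nakamura.
Loads: Nakamura 2/2, Baptiste 1/1, Kahale 1/1, Watson 2/2, Mendoza 2/2.

8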